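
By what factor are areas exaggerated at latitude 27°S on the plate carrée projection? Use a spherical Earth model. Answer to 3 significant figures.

In the plate carrée (x = Rλ, y = Rφ), meridians are true-scale (h = 1) and parallels are stretched by k = sec φ.
Areal scale = h·k = 1 × sec φ; at 27°, h = 1.000, k = 1.122, so h·k = 1.122.

1.12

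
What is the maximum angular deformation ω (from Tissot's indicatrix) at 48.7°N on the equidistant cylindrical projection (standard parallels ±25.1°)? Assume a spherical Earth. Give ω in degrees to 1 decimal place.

The equidistant cylindrical projection with φ₀ = 25.1° has h = 1 (meridians true) and k = cos φ₀ / cos φ along parallels.
At 48.7°: h = 1.000, k = 1.372; principal scales a = 1.372, b = 1.000.
sin(ω/2) = (a − b)/(a + b) = 0.3721/2.372 = 0.1569, so ω = 2 arcsin(0.1569) ≈ 18.0°.

18.0°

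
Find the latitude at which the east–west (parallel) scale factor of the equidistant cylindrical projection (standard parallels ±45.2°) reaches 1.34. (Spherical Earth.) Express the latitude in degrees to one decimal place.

58.3°

With standard parallel φ₀ = 45.2°, the equirectangular projection gives x = Rλ cos φ₀, y = Rφ, so h = 1 and k = cos 45.2° / cos φ.
k = cos φ₀ / cos φ = 1.34  ⇒  cos φ = cos 45.2° / 1.34 = 0.5258.
φ = arccos(0.5258) ≈ 58.3°.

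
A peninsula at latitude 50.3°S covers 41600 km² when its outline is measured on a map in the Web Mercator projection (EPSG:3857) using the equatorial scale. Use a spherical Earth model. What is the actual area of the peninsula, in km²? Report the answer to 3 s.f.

17000 km²

Mercator is conformal, so the point scale is isotropic: h = k = sec φ = 1/cos φ.
Areal scale = k² = sec²φ = 1/cos²(50.3°) = 1/0.6388² = 2.451.
True area = apparent / (areal scale) = 41600 / 2.451 ≈ 17000 km².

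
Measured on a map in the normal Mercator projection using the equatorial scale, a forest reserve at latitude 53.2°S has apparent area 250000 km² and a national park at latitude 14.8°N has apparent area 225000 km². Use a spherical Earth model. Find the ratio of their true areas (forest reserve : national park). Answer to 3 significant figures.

0.427

Since Mercator area scale is 1/cos²φ, the true area equals the apparent area multiplied by cos²φ.
True area of forest reserve: 250000 × cos²(53.2°) = 250000 × 0.3588 = 89710 km².
True area of national park: 225000 × cos²(14.8°) = 225000 × 0.9347 = 210300 km².
Ratio = 89710 / 210300 ≈ 0.427.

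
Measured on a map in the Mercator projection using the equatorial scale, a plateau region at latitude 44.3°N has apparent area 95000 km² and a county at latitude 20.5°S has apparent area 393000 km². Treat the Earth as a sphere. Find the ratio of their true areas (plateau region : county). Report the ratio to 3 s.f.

0.141

On Mercator the areal scale is sec²φ, so true area = apparent × cos²φ.
True area of plateau region: 95000 × cos²(44.3°) = 95000 × 0.5122 = 48660 km².
True area of county: 393000 × cos²(20.5°) = 393000 × 0.8774 = 344800 km².
Ratio = 48660 / 344800 ≈ 0.141.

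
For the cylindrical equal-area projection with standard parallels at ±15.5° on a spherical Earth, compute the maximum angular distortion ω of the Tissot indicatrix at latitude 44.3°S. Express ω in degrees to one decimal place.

Cylindrical equal-area (φ₀ = 15.5°): h = cos φ / cos 15.5° along meridians, k = cos 15.5° / cos φ along parallels; h·k = 1.
At 44.3°: h = 0.7427, k = 1.346; principal scales a = 1.346, b = 0.7427.
sin(ω/2) = (a − b)/(a + b) = 0.6037/2.089 = 0.2890, so ω = 2 arcsin(0.2890) ≈ 33.6°.

33.6°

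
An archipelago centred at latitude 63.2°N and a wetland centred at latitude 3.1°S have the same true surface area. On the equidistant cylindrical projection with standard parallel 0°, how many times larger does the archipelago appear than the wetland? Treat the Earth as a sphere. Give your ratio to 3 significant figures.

Plate carrée maps x = Rλ, y = Rφ. The meridian scale is h = 1 and the parallel scale is k = 1/cos φ = sec φ.
Areal scale at 63.2°: h·k = 1.000 × 2.218 = 2.218.
Areal scale at 3.1°: h·k = 1.000 × 1.001 = 1.001.
Ratio = 2.218/1.001 ≈ 2.21.

2.21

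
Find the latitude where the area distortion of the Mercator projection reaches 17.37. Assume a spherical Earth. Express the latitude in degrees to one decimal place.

76.1°

Mercator areal scale is sec²φ.
sec²φ = 17.37  ⇒  cos²φ = 0.05757  ⇒  cos φ = 0.2399.
φ = arccos(0.2399) ≈ 76.1°.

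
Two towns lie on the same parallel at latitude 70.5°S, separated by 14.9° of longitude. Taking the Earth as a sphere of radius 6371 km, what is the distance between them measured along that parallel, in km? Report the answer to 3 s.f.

553 km

Arc length along a parallel = R cos φ · Δλ (with Δλ in radians).
= 6371 × cos 70.5° × (14.9° × π/180) = 6371 × 0.3338 × 0.2601 ≈ 553 km.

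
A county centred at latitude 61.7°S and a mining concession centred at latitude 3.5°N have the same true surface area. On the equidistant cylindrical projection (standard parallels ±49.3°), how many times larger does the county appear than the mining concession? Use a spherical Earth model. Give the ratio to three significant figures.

2.11

In the equirectangular projection with standard parallel φ₀ = 49.3° (x = Rλ cos φ₀, y = Rφ), meridians are true-scale (h = 1) and the parallel scale is k = cos φ₀ / cos φ.
Areal scale at 61.7°: h·k = 1.000 × 1.375 = 1.375.
Areal scale at 3.5°: h·k = 1.000 × 0.6533 = 0.6533.
Ratio = 1.375/0.6533 ≈ 2.11.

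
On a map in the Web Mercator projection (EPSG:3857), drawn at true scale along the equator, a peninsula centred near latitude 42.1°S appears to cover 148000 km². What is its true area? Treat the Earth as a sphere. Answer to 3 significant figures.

81500 km²

The Mercator projection is conformal; its linear scale factor is the same in every direction and equals sec φ = 1/cos φ.
Areal scale = k² = sec²φ = 1/cos²(42.1°) = 1/0.7420² = 1.816.
True area = apparent / (areal scale) = 148000 / 1.816 ≈ 81500 km².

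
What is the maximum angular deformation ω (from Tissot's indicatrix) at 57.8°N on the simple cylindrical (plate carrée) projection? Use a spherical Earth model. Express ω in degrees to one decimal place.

35.5°

For the equirectangular projection with φ₀ = 0 (plate carrée), h = 1 along meridians and k = sec φ along parallels.
At 57.8°: h = 1.000, k = 1.877; principal scales a = 1.877, b = 1.000.
sin(ω/2) = (a − b)/(a + b) = 0.8766/2.877 = 0.3047, so ω = 2 arcsin(0.3047) ≈ 35.5°.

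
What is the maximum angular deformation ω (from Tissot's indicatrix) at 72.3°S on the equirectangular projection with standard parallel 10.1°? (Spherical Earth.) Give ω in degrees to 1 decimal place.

63.8°

In the equirectangular projection with standard parallel φ₀ = 10.1° (x = Rλ cos φ₀, y = Rφ), meridians are true-scale (h = 1) and the parallel scale is k = cos φ₀ / cos φ.
At 72.3°: h = 1.000, k = 3.238; principal scales a = 3.238, b = 1.000.
sin(ω/2) = (a − b)/(a + b) = 2.238/4.238 = 0.5281, so ω = 2 arcsin(0.5281) ≈ 63.8°.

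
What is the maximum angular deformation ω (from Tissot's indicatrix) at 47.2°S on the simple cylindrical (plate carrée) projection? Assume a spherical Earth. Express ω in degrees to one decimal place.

22.0°

Plate carrée maps x = Rλ, y = Rφ. The meridian scale is h = 1 and the parallel scale is k = 1/cos φ = sec φ.
At 47.2°: h = 1.000, k = 1.472; principal scales a = 1.472, b = 1.000.
sin(ω/2) = (a − b)/(a + b) = 0.4718/2.472 = 0.1909, so ω = 2 arcsin(0.1909) ≈ 22.0°.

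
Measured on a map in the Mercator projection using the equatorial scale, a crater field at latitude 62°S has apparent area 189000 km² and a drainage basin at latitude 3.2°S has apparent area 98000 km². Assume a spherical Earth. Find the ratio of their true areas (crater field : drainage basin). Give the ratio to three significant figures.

0.426

Mercator's areal exaggeration is sec²φ; hence true area = (apparent area) · cos²φ.
True area of crater field: 189000 × cos²(62°) = 189000 × 0.2204 = 41660 km².
True area of drainage basin: 98000 × cos²(3.2°) = 98000 × 0.9969 = 97690 km².
Ratio = 41660 / 97690 ≈ 0.426.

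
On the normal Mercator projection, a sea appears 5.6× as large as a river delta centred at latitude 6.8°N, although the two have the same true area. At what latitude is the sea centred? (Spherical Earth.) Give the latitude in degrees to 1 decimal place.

65.2°

For equal true areas on Mercator, apparent areas scale as sec²φ, so the ratio is cos²φ₂ / cos²φ₁.
cos²φ₂ / cos²φ₁ = 5.6  ⇒  cos φ₁ = cos 6.8° / √5.6 = 0.9930/2.366 = 0.4196.
φ₁ = arccos(0.4196) ≈ 65.2°.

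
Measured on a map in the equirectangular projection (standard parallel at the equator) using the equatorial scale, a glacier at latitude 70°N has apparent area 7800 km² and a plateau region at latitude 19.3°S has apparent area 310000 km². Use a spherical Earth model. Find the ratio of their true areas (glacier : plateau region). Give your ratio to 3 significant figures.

0.00912

On the plate carrée, areal scale = h·k = 1 × sec φ, so true area = apparent × cos φ.
True area of glacier: 7800 × cos(70°) = 7800 × 0.3420 = 2668 km².
True area of plateau region: 310000 × cos(19.3°) = 310000 × 0.9438 = 292600 km².
Ratio = 2668 / 292600 ≈ 0.00912.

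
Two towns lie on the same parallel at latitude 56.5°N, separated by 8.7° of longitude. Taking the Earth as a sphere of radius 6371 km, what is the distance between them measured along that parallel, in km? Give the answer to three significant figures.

Arc length along a parallel = R cos φ · Δλ (with Δλ in radians).
= 6371 × cos 56.5° × (8.7° × π/180) = 6371 × 0.5519 × 0.1518 ≈ 534 km.

534 km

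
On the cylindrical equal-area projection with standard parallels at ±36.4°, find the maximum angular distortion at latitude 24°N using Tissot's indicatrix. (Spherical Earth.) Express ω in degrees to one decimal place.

For cylindrical equal-area with standard parallel φ₀, h = cos φ / cos φ₀ and k = cos φ₀ / cos φ, so h·k = 1.
At 24°: h = 1.135, k = 0.8811; principal scales a = 1.135, b = 0.8811.
sin(ω/2) = (a − b)/(a + b) = 0.2539/2.016 = 0.1260, so ω = 2 arcsin(0.1260) ≈ 14.5°.

14.5°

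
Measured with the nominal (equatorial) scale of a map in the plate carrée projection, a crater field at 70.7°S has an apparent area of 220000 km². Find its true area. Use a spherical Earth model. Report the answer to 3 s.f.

Plate carrée maps x = Rλ, y = Rφ. The meridian scale is h = 1 and the parallel scale is k = 1/cos φ = sec φ.
Areal scale = h·k = 1 × sec φ; at 70.7°, h = 1.000, k = 3.026, so h·k = 3.026.
True area = apparent / (areal scale) = 220000 / 3.026 ≈ 72700 km².

72700 km²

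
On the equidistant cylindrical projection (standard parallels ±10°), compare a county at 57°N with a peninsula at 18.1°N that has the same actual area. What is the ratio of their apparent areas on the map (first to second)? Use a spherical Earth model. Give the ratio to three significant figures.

The equidistant cylindrical projection with φ₀ = 10° has h = 1 (meridians true) and k = cos φ₀ / cos φ along parallels.
Areal scale at 57°: h·k = 1.000 × 1.808 = 1.808.
Areal scale at 18.1°: h·k = 1.000 × 1.036 = 1.036.
Ratio = 1.808/1.036 ≈ 1.75.

1.75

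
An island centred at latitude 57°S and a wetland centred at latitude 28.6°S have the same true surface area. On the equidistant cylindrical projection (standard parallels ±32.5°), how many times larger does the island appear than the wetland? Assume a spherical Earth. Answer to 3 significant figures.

The equidistant cylindrical projection with φ₀ = 32.5° has h = 1 (meridians true) and k = cos φ₀ / cos φ along parallels.
Areal scale at 57°: h·k = 1.000 × 1.549 = 1.549.
Areal scale at 28.6°: h·k = 1.000 × 0.9606 = 0.9606.
Ratio = 1.549/0.9606 ≈ 1.61.

1.61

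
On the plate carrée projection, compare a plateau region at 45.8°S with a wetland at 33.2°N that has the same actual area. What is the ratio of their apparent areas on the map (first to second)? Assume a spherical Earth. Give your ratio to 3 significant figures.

1.20

In the plate carrée (x = Rλ, y = Rφ), meridians are true-scale (h = 1) and parallels are stretched by k = sec φ.
Areal scale at 45.8°: h·k = 1.000 × 1.434 = 1.434.
Areal scale at 33.2°: h·k = 1.000 × 1.195 = 1.195.
Ratio = 1.434/1.195 ≈ 1.20.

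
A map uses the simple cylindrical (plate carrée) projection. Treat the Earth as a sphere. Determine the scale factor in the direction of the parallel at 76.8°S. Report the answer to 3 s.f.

For the equirectangular projection with φ₀ = 0 (plate carrée), h = 1 along meridians and k = sec φ along parallels.
k = 1/cos 76.8° = 1/0.2284 = 4.379.

4.38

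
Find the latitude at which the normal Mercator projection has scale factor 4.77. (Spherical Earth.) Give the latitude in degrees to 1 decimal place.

77.9°

Mercator scale is k = sec φ = 1/cos φ.
1/cos φ = 4.77  ⇒  cos φ = 0.2096  ⇒  φ = arccos(0.2096) ≈ 77.9°.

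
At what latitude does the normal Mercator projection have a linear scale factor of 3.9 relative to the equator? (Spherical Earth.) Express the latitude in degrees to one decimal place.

75.1°

Mercator scale is k = sec φ = 1/cos φ.
1/cos φ = 3.9  ⇒  cos φ = 0.2564  ⇒  φ = arccos(0.2564) ≈ 75.1°.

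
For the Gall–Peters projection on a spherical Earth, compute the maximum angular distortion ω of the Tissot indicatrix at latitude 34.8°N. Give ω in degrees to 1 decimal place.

17.1°

The Gall–Peters projection is cylindrical equal-area with φ₀ = 45°. Cylindrical equal-area (φ₀ = 45°): h = cos φ / cos 45° along meridians, k = cos 45° / cos φ along parallels; h·k = 1.
At 34.8°: h = 1.161, k = 0.8611; principal scales a = 1.161, b = 0.8611.
sin(ω/2) = (a − b)/(a + b) = 0.3002/2.022 = 0.1484, so ω = 2 arcsin(0.1484) ≈ 17.1°.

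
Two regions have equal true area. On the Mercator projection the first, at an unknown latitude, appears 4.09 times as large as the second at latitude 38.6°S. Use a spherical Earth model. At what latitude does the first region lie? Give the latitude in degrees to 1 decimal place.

Mercator areal scale is sec²φ, so apparent-area ratio = sec²φ₁ / sec²φ₂ = cos²φ₂ / cos²φ₁.
cos²φ₂ / cos²φ₁ = 4.09  ⇒  cos φ₁ = cos 38.6° / √4.09 = 0.7815/2.022 = 0.3864.
φ₁ = arccos(0.3864) ≈ 67.3°.

67.3°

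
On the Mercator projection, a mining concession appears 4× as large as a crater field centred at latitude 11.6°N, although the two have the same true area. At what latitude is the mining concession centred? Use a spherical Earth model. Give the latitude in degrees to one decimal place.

Mercator areal scale is sec²φ, so apparent-area ratio = sec²φ₁ / sec²φ₂ = cos²φ₂ / cos²φ₁.
cos²φ₂ / cos²φ₁ = 4  ⇒  cos φ₁ = cos 11.6° / √4 = 0.9796/2.000 = 0.4898.
φ₁ = arccos(0.4898) ≈ 60.7°.

60.7°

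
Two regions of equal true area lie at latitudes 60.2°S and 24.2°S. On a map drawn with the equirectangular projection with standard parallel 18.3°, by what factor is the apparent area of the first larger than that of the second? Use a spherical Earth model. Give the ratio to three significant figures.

With standard parallel φ₀ = 18.3°, the equirectangular projection gives x = Rλ cos φ₀, y = Rφ, so h = 1 and k = cos 18.3° / cos φ.
Areal scale at 60.2°: h·k = 1.000 × 1.910 = 1.910.
Areal scale at 24.2°: h·k = 1.000 × 1.041 = 1.041.
Ratio = 1.910/1.041 ≈ 1.84.

1.84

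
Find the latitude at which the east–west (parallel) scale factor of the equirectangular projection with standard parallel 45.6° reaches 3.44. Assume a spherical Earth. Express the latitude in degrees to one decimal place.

78.3°

With standard parallel φ₀ = 45.6°, the equirectangular projection gives x = Rλ cos φ₀, y = Rφ, so h = 1 and k = cos 45.6° / cos φ.
k = cos φ₀ / cos φ = 3.44  ⇒  cos φ = cos 45.6° / 3.44 = 0.2034.
φ = arccos(0.2034) ≈ 78.3°.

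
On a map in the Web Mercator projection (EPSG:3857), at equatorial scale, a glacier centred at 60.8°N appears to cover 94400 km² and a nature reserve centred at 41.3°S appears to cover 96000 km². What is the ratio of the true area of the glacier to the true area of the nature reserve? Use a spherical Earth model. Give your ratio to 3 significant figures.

Mercator's areal exaggeration is sec²φ; hence true area = (apparent area) · cos²φ.
True area of glacier: 94400 × cos²(60.8°) = 94400 × 0.2380 = 22470 km².
True area of nature reserve: 96000 × cos²(41.3°) = 96000 × 0.5644 = 54180 km².
Ratio = 22470 / 54180 ≈ 0.415.

0.415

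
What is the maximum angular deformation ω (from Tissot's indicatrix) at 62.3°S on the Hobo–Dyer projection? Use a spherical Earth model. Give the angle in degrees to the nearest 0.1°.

The Hobo–Dyer projection is cylindrical equal-area with φ₀ = 37.5°. Cylindrical equal-area (φ₀ = 37.5°): h = cos φ / cos 37.5° along meridians, k = cos 37.5° / cos φ along parallels; h·k = 1.
At 62.3°: h = 0.5859, k = 1.707; principal scales a = 1.707, b = 0.5859.
sin(ω/2) = (a − b)/(a + b) = 1.121/2.293 = 0.4889, so ω = 2 arcsin(0.4889) ≈ 58.5°.

58.5°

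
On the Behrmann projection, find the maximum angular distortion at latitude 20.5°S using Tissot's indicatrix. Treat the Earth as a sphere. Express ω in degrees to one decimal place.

Behrmann is a cylindrical equal-area projection with standard parallels at ±30°. Cylindrical equal-area (φ₀ = 30°): h = cos φ / cos 30° along meridians, k = cos 30° / cos φ along parallels; h·k = 1.
At 20.5°: h = 1.082, k = 0.9246; principal scales a = 1.082, b = 0.9246.
sin(ω/2) = (a − b)/(a + b) = 0.1570/2.006 = 0.07826, so ω = 2 arcsin(0.07826) ≈ 9.0°.

9.0°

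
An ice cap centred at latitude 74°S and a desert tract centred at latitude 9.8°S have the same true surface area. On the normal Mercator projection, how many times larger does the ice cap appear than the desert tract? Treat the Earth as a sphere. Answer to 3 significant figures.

12.8

Mercator areal scale is sec²φ.
At 74°: sec²(74°) = 1/0.2756² = 13.16.
At 9.8°: sec²(9.8°) = 1/0.9854² = 1.030.
Ratio = 13.16/1.030 = cos²(9.8°)/cos²(74°) ≈ 12.8.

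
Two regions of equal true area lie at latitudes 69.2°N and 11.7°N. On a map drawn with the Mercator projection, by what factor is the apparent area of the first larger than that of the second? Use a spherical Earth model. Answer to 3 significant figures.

7.60

Mercator is conformal with k = sec φ, so areal scale = k² = sec²φ.
At 69.2°: sec²(69.2°) = 1/0.3551² = 7.930.
At 11.7°: sec²(11.7°) = 1/0.9792² = 1.043.
Ratio = 7.930/1.043 = cos²(11.7°)/cos²(69.2°) ≈ 7.60.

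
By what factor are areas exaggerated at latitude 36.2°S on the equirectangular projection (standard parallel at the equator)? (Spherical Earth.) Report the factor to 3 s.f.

1.24

For the equirectangular projection with φ₀ = 0 (plate carrée), h = 1 along meridians and k = sec φ along parallels.
Areal scale = h·k = 1 × sec φ; at 36.2°, h = 1.000, k = 1.239, so h·k = 1.239.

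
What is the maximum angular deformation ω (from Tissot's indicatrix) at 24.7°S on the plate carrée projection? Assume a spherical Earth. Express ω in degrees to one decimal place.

For the equirectangular projection with φ₀ = 0 (plate carrée), h = 1 along meridians and k = sec φ along parallels.
At 24.7°: h = 1.000, k = 1.101; principal scales a = 1.101, b = 1.000.
sin(ω/2) = (a − b)/(a + b) = 0.1007/2.101 = 0.04794, so ω = 2 arcsin(0.04794) ≈ 5.5°.

5.5°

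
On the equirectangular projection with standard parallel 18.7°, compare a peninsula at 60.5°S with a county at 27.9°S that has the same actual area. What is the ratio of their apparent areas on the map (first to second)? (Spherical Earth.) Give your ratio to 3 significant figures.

1.79

In the equirectangular projection with standard parallel φ₀ = 18.7° (x = Rλ cos φ₀, y = Rφ), meridians are true-scale (h = 1) and the parallel scale is k = cos φ₀ / cos φ.
Areal scale at 60.5°: h·k = 1.000 × 1.924 = 1.924.
Areal scale at 27.9°: h·k = 1.000 × 1.072 = 1.072.
Ratio = 1.924/1.072 ≈ 1.79.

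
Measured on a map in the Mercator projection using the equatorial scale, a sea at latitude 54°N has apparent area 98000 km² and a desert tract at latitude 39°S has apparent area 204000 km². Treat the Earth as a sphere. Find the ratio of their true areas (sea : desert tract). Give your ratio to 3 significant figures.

Mercator's areal exaggeration is sec²φ; hence true area = (apparent area) · cos²φ.
True area of sea: 98000 × cos²(54°) = 98000 × 0.3455 = 33860 km².
True area of desert tract: 204000 × cos²(39°) = 204000 × 0.6040 = 123200 km².
Ratio = 33860 / 123200 ≈ 0.275.

0.275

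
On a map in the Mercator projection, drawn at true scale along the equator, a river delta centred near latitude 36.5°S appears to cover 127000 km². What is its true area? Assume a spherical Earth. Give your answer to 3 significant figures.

Mercator is conformal, so the point scale is isotropic: h = k = sec φ = 1/cos φ.
Areal scale = k² = sec²φ = 1/cos²(36.5°) = 1/0.8039² = 1.548.
True area = apparent / (areal scale) = 127000 / 1.548 ≈ 82100 km².

82100 km²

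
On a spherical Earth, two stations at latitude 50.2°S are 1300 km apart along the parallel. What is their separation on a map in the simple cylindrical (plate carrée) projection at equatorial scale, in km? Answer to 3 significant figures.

In the plate carrée (x = Rλ, y = Rφ), meridians are true-scale (h = 1) and parallels are stretched by k = sec φ.
Along the parallel, k = sec 50.2° = 1/0.6401 = 1.562.
Map distance = 1300 × 1.562 ≈ 2030 km.

2030 km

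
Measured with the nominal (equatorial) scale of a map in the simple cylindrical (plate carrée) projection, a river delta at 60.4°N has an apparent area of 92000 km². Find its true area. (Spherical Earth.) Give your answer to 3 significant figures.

In the plate carrée (x = Rλ, y = Rφ), meridians are true-scale (h = 1) and parallels are stretched by k = sec φ.
Areal scale = h·k = 1 × sec φ; at 60.4°, h = 1.000, k = 2.025, so h·k = 2.025.
True area = apparent / (areal scale) = 92000 / 2.025 ≈ 45400 km².

45400 km²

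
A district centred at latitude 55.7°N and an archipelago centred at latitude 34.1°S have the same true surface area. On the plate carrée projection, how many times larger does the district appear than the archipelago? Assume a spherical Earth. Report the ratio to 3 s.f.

1.47

For the equirectangular projection with φ₀ = 0 (plate carrée), h = 1 along meridians and k = sec φ along parallels.
Areal scale at 55.7°: h·k = 1.000 × 1.775 = 1.775.
Areal scale at 34.1°: h·k = 1.000 × 1.208 = 1.208.
Ratio = 1.775/1.208 ≈ 1.47.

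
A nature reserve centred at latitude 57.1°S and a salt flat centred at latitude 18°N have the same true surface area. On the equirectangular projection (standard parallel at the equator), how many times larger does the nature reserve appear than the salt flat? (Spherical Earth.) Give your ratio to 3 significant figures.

In the plate carrée (x = Rλ, y = Rφ), meridians are true-scale (h = 1) and parallels are stretched by k = sec φ.
Areal scale at 57.1°: h·k = 1.000 × 1.841 = 1.841.
Areal scale at 18°: h·k = 1.000 × 1.051 = 1.051.
Ratio = 1.841/1.051 ≈ 1.75.

1.75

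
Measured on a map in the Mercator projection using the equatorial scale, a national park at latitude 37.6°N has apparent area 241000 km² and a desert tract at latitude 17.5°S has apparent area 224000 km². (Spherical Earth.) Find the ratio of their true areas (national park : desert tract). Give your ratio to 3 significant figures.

0.743

Mercator's areal exaggeration is sec²φ; hence true area = (apparent area) · cos²φ.
True area of national park: 241000 × cos²(37.6°) = 241000 × 0.6277 = 151300 km².
True area of desert tract: 224000 × cos²(17.5°) = 224000 × 0.9096 = 203700 km².
Ratio = 151300 / 203700 ≈ 0.743.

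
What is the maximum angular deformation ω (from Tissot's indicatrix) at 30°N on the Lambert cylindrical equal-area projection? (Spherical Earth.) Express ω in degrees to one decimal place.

16.4°

The Lambert cylindrical equal-area projection is the cylindrical equal-area projection with its standard parallel at the equator (φ₀ = 0). For cylindrical equal-area with standard parallel φ₀, h = cos φ / cos φ₀ and k = cos φ₀ / cos φ, so h·k = 1.
At 30°: h = 0.8660, k = 1.155; principal scales a = 1.155, b = 0.8660.
sin(ω/2) = (a − b)/(a + b) = 0.2887/2.021 = 0.1429, so ω = 2 arcsin(0.1429) ≈ 16.4°.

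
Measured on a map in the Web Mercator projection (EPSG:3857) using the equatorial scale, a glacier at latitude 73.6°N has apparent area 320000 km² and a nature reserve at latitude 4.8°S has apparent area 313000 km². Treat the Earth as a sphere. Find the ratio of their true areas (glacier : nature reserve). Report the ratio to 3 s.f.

Since Mercator area scale is 1/cos²φ, the true area equals the apparent area multiplied by cos²φ.
True area of glacier: 320000 × cos²(73.6°) = 320000 × 0.07972 = 25510 km².
True area of nature reserve: 313000 × cos²(4.8°) = 313000 × 0.9930 = 310800 km².
Ratio = 25510 / 310800 ≈ 0.0821.

0.0821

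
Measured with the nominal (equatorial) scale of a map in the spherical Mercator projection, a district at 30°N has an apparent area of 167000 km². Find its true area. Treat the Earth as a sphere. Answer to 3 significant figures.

125000 km²

Mercator is conformal, so the point scale is isotropic: h = k = sec φ = 1/cos φ.
Areal scale = k² = sec²φ = 1/cos²(30°) = 1/0.8660² = 1.333.
True area = apparent / (areal scale) = 167000 / 1.333 ≈ 125000 km².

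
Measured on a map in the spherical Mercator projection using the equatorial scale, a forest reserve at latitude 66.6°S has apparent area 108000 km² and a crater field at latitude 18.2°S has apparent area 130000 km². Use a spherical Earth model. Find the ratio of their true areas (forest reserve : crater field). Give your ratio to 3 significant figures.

Since Mercator area scale is 1/cos²φ, the true area equals the apparent area multiplied by cos²φ.
True area of forest reserve: 108000 × cos²(66.6°) = 108000 × 0.1577 = 17030 km².
True area of crater field: 130000 × cos²(18.2°) = 130000 × 0.9024 = 117300 km².
Ratio = 17030 / 117300 ≈ 0.145.

0.145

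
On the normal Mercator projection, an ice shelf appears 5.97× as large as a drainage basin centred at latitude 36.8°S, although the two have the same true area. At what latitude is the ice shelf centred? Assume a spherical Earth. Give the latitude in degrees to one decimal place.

Mercator areal scale is sec²φ, so apparent-area ratio = sec²φ₁ / sec²φ₂ = cos²φ₂ / cos²φ₁.
cos²φ₂ / cos²φ₁ = 5.97  ⇒  cos φ₁ = cos 36.8° / √5.97 = 0.8007/2.443 = 0.3277.
φ₁ = arccos(0.3277) ≈ 70.9°.

70.9°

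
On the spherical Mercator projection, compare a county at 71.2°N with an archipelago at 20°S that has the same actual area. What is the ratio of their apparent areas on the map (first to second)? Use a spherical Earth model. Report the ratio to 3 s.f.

8.50

On Mercator, area is exaggerated by sec²φ = 1/cos²φ.
At 71.2°: sec²(71.2°) = 1/0.3223² = 9.629.
At 20°: sec²(20°) = 1/0.9397² = 1.132.
Ratio = 9.629/1.132 = cos²(20°)/cos²(71.2°) ≈ 8.50.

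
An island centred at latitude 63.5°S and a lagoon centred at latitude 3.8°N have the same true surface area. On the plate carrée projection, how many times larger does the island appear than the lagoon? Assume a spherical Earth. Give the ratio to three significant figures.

In the plate carrée (x = Rλ, y = Rφ), meridians are true-scale (h = 1) and parallels are stretched by k = sec φ.
Areal scale at 63.5°: h·k = 1.000 × 2.241 = 2.241.
Areal scale at 3.8°: h·k = 1.000 × 1.002 = 1.002.
Ratio = 2.241/1.002 ≈ 2.24.

2.24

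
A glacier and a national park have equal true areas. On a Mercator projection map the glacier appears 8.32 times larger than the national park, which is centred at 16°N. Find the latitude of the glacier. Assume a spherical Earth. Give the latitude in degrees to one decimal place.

On Mercator, (apparent₁)/(apparent₂) = sec²φ₁ / sec²φ₂ when true areas are equal.
cos²φ₂ / cos²φ₁ = 8.32  ⇒  cos φ₁ = cos 16° / √8.32 = 0.9613/2.884 = 0.3333.
φ₁ = arccos(0.3333) ≈ 70.5°.

70.5°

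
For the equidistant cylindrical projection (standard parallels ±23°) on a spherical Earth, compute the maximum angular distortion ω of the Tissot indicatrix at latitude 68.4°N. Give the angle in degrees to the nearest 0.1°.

50.8°

With standard parallel φ₀ = 23°, the equirectangular projection gives x = Rλ cos φ₀, y = Rφ, so h = 1 and k = cos 23° / cos φ.
At 68.4°: h = 1.000, k = 2.501; principal scales a = 2.501, b = 1.000.
sin(ω/2) = (a − b)/(a + b) = 1.501/3.501 = 0.4287, so ω = 2 arcsin(0.4287) ≈ 50.8°.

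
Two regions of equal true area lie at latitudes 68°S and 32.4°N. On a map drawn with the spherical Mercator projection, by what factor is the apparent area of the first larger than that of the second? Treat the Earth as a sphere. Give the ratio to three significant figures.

Mercator areal scale is sec²φ.
At 68°: sec²(68°) = 1/0.3746² = 7.126.
At 32.4°: sec²(32.4°) = 1/0.8443² = 1.403.
Ratio = 7.126/1.403 = cos²(32.4°)/cos²(68°) ≈ 5.08.

5.08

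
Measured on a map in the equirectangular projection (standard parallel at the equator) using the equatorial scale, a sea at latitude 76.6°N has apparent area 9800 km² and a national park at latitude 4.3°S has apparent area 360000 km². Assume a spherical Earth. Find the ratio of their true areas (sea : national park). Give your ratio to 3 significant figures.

Plate carrée has h = 1 and k = sec φ, giving areal scale sec φ; true area = (apparent area) · cos φ.
True area of sea: 9800 × cos(76.6°) = 9800 × 0.2317 = 2271 km².
True area of national park: 360000 × cos(4.3°) = 360000 × 0.9972 = 359000 km².
Ratio = 2271 / 359000 ≈ 0.00633.

0.00633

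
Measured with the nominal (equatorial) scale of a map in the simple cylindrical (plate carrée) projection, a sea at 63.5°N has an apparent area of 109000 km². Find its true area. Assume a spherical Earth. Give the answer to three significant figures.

48600 km²

For the equirectangular projection with φ₀ = 0 (plate carrée), h = 1 along meridians and k = sec φ along parallels.
Areal scale = h·k = 1 × sec φ; at 63.5°, h = 1.000, k = 2.241, so h·k = 2.241.
True area = apparent / (areal scale) = 109000 / 2.241 ≈ 48600 km².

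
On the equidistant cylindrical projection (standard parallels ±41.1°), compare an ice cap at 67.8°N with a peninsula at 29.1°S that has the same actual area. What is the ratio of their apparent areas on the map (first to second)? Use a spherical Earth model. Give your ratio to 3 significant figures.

The equidistant cylindrical projection with φ₀ = 41.1° has h = 1 (meridians true) and k = cos φ₀ / cos φ along parallels.
Areal scale at 67.8°: h·k = 1.000 × 1.994 = 1.994.
Areal scale at 29.1°: h·k = 1.000 × 0.8624 = 0.8624.
Ratio = 1.994/0.8624 ≈ 2.31.

2.31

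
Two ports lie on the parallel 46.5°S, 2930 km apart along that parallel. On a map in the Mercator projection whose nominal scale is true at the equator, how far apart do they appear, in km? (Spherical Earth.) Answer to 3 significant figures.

4260 km

For Mercator, h = k = sec φ (a conformal cylindrical projection has a single point scale, 1/cos φ).
Along the parallel, k = sec 46.5° = 1/0.6884 = 1.453.
Map distance = 2930 × 1.453 ≈ 4260 km.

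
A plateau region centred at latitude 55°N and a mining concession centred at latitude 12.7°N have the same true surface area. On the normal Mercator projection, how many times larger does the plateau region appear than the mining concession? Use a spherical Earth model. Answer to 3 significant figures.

On Mercator, area is exaggerated by sec²φ = 1/cos²φ.
At 55°: sec²(55°) = 1/0.5736² = 3.040.
At 12.7°: sec²(12.7°) = 1/0.9755² = 1.051.
Ratio = 3.040/1.051 = cos²(12.7°)/cos²(55°) ≈ 2.89.

2.89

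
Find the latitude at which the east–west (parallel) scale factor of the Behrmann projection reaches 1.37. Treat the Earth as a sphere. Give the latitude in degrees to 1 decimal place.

The Behrmann projection is cylindrical equal-area with φ₀ = 30°. For cylindrical equal-area with standard parallel φ₀, h = cos φ / cos φ₀ and k = cos φ₀ / cos φ, so h·k = 1.
k = cos φ₀ / cos φ = 1.37  ⇒  cos φ = cos 30° / 1.37 = 0.6321.
φ = arccos(0.6321) ≈ 50.8°.

50.8°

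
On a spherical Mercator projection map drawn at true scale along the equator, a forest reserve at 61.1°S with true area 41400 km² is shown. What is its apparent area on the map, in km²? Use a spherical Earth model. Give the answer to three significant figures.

Mercator is conformal, so the point scale is isotropic: h = k = sec φ = 1/cos φ.
Areal scale = k² = sec²φ = 1/cos²(61.1°) = 1/0.4833² = 4.282.
Apparent area = 41400 × 4.282 ≈ 177000 km².

177000 km²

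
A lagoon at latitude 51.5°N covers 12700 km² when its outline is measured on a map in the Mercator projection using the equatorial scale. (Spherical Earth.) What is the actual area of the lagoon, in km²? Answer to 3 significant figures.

The Mercator projection is conformal; its linear scale factor is the same in every direction and equals sec φ = 1/cos φ.
Areal scale = k² = sec²φ = 1/cos²(51.5°) = 1/0.6225² = 2.580.
True area = apparent / (areal scale) = 12700 / 2.580 ≈ 4920 km².

4920 km²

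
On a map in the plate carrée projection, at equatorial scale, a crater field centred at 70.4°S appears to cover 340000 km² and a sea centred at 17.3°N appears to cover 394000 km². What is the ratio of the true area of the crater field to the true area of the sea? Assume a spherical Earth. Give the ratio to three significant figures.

Plate carrée has h = 1 and k = sec φ, giving areal scale sec φ; true area = (apparent area) · cos φ.
True area of crater field: 340000 × cos(70.4°) = 340000 × 0.3355 = 114100 km².
True area of sea: 394000 × cos(17.3°) = 394000 × 0.9548 = 376200 km².
Ratio = 114100 / 376200 ≈ 0.303.

0.303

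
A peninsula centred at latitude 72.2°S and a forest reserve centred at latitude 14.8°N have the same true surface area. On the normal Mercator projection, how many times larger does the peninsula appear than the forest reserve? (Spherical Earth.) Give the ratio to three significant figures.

Mercator is conformal with k = sec φ, so areal scale = k² = sec²φ.
At 72.2°: sec²(72.2°) = 1/0.3057² = 10.70.
At 14.8°: sec²(14.8°) = 1/0.9668² = 1.070.
Ratio = 10.70/1.070 = cos²(14.8°)/cos²(72.2°) ≈ 10.0.

10.0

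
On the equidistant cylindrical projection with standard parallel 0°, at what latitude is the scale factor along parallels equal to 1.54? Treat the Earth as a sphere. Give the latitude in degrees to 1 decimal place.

Plate carrée: h = 1, k = sec φ along parallels.
sec φ = 1.54  ⇒  cos φ = 0.6494  ⇒  φ ≈ 49.5°.

49.5°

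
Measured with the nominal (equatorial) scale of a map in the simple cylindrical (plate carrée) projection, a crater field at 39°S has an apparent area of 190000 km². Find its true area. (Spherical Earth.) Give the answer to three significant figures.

For the equirectangular projection with φ₀ = 0 (plate carrée), h = 1 along meridians and k = sec φ along parallels.
Areal scale = h·k = 1 × sec φ; at 39°, h = 1.000, k = 1.287, so h·k = 1.287.
True area = apparent / (areal scale) = 190000 / 1.287 ≈ 148000 km².

148000 km²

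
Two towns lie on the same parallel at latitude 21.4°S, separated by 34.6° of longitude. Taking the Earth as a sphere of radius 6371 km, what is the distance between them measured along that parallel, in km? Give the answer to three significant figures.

3580 km

Arc length along a parallel = R cos φ · Δλ (with Δλ in radians).
= 6371 × cos 21.4° × (34.6° × π/180) = 6371 × 0.9311 × 0.6039 ≈ 3580 km.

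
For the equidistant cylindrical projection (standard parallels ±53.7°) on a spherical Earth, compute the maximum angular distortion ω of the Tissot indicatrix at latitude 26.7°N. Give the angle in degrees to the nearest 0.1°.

23.4°

In the equirectangular projection with standard parallel φ₀ = 53.7° (x = Rλ cos φ₀, y = Rφ), meridians are true-scale (h = 1) and the parallel scale is k = cos φ₀ / cos φ.
At 26.7°: h = 1.000, k = 0.6627; principal scales a = 1.000, b = 0.6627.
sin(ω/2) = (a − b)/(a + b) = 0.3373/1.663 = 0.2029, so ω = 2 arcsin(0.2029) ≈ 23.4°.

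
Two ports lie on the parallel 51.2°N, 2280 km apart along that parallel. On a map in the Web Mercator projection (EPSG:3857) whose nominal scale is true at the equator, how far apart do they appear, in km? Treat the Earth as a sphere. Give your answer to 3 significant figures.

3640 km

Mercator is conformal, so the point scale is isotropic: h = k = sec φ = 1/cos φ.
Along the parallel, k = sec 51.2° = 1/0.6266 = 1.596.
Map distance = 2280 × 1.596 ≈ 3640 km.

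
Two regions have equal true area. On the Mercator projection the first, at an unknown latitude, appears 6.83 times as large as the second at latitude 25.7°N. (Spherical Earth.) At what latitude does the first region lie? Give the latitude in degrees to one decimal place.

Mercator areal scale is sec²φ, so apparent-area ratio = sec²φ₁ / sec²φ₂ = cos²φ₂ / cos²φ₁.
cos²φ₂ / cos²φ₁ = 6.83  ⇒  cos φ₁ = cos 25.7° / √6.83 = 0.9011/2.613 = 0.3448.
φ₁ = arccos(0.3448) ≈ 69.8°.

69.8°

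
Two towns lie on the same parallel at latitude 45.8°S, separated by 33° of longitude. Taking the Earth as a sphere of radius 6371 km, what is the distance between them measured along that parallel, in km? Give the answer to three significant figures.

2560 km

Arc length along a parallel = R cos φ · Δλ (with Δλ in radians).
= 6371 × cos 45.8° × (33° × π/180) = 6371 × 0.6972 × 0.5760 ≈ 2560 km.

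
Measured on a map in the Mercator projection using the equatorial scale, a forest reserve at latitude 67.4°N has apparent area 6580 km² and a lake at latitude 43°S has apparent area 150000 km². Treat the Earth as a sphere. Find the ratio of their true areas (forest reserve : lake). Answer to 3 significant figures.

Mercator's areal exaggeration is sec²φ; hence true area = (apparent area) · cos²φ.
True area of forest reserve: 6580 × cos²(67.4°) = 6580 × 0.1477 = 971.8 km².
True area of lake: 150000 × cos²(43°) = 150000 × 0.5349 = 80230 km².
Ratio = 971.8 / 80230 ≈ 0.0121.

0.0121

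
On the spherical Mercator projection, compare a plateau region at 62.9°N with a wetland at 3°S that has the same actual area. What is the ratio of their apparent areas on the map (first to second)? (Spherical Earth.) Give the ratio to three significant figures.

4.81

Mercator is conformal with k = sec φ, so areal scale = k² = sec²φ.
At 62.9°: sec²(62.9°) = 1/0.4555² = 4.819.
At 3°: sec²(3°) = 1/0.9986² = 1.003.
Ratio = 4.819/1.003 = cos²(3°)/cos²(62.9°) ≈ 4.81.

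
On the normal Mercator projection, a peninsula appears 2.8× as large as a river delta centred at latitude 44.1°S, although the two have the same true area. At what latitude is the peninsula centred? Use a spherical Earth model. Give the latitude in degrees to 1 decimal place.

64.6°

On Mercator, (apparent₁)/(apparent₂) = sec²φ₁ / sec²φ₂ when true areas are equal.
cos²φ₂ / cos²φ₁ = 2.8  ⇒  cos φ₁ = cos 44.1° / √2.8 = 0.7181/1.673 = 0.4292.
φ₁ = arccos(0.4292) ≈ 64.6°.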